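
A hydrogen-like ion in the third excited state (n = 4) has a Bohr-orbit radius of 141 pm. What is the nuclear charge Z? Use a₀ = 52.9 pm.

r_n = n²a₀/Z ⇒ Z = n²a₀/r = 4² × 52.9 / 141 ≈ 6.00
Z = 6

6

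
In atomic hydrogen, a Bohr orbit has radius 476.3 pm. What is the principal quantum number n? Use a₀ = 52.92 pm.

3

r_n = n²a₀/Z ⇒ n² = rZ/a₀ = 476.3 × 1 / 52.92 ≈ 9.00
n = 3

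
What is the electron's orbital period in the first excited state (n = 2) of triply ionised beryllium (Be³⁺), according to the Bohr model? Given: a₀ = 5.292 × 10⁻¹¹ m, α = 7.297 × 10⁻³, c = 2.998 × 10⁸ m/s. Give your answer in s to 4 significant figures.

7.600 × 10⁻¹⁷ s

r = n²a₀/Z = 2²·5.292 × 10⁻¹¹/4 = 5.292 × 10⁻¹¹ m
v = Zαc/n = 4·0.007297·2.998 × 10⁸/2 = 4.375 × 10⁶ m/s
T = 2πr/v = 7.600 × 10⁻¹⁷ s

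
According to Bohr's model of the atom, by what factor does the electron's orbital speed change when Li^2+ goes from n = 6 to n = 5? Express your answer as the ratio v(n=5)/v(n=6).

6/5

v ∝ Z^1 · n^-1; with Z fixed, v ∝ n^-1.
v(n=5)/v(n=6) = (5/6)^-1 = 6/5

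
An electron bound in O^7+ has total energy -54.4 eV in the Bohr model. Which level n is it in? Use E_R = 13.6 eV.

4

E_n = −E_R Z²/n² ⇒ n² = E_R Z²/(−E_n) = 13.6 × 8² / 54.4 ≈ 16.00
n = 4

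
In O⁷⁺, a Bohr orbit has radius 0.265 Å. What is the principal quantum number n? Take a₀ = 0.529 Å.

2

r_n = n²a₀/Z ⇒ n² = rZ/a₀ = 0.265 × 8 / 0.529 ≈ 4.01
n = 2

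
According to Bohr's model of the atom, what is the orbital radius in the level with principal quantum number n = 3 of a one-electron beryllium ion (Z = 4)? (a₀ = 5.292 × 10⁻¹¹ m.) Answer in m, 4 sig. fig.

1.191 × 10⁻¹⁰ m

r_n = n²a₀/Z = 3² × 5.292 × 10⁻¹¹ / 4
    = 9 × 5.292 × 10⁻¹¹ / 4 = 1.191 × 10⁻¹⁰ m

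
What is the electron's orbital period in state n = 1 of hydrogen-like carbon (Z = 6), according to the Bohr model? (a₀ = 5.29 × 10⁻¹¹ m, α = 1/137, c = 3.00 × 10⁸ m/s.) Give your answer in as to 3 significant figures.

r = n²a₀/Z = 1²·5.29 × 10⁻¹¹/6 = 8.82 × 10⁻¹² m
v = Zαc/n = 6·0.00730·3.00 × 10⁸/1 = 1.31 × 10⁷ m/s
T = 2πr/v = 4.22 × 10⁻¹⁸ s = 4.22 as

4.22 as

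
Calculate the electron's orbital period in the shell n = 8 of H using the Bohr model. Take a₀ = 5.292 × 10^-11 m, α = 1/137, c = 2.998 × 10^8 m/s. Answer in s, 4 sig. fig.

r = n²a₀/Z = 8²·5.292 × 10^-11/1 = 3.387 × 10^-9 m
v = Zαc/n = 1·0.007299·2.998 × 10^8/8 = 2.735 × 10^5 m/s
T = 2πr/v = 7.780 × 10^-14 s

7.780 × 10^-14 s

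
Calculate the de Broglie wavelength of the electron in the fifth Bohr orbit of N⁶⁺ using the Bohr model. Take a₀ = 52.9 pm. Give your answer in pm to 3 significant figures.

237 pm

The Bohr quantisation condition is nλ = 2πr_n.
r_n = n²a₀/Z = 189 pm
λ = 2πr_n/n = 2π·189/5 = 237 pm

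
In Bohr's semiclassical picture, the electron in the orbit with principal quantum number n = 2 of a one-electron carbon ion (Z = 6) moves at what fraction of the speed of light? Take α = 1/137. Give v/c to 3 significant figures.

0.0219

v_n = Zαc/n, so v/c = Zα/n = 6 × 0.00730 / 2 = 0.0219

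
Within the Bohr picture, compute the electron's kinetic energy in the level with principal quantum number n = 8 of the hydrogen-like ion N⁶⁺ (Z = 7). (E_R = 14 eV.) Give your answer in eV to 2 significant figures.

11 eV

For a Coulomb orbit the virial theorem gives K = −E_n.
E_n = −E_R·Z²/n², so K = E_R·Z²/n² = 14 × 7²/8² = 11 eV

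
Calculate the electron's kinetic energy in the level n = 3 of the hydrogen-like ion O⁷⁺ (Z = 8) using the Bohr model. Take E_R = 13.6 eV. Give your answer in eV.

For a Coulomb orbit the virial theorem gives K = −E_n.
E_n = −E_R·Z²/n², so K = E_R·Z²/n² = 13.6 × 8²/3² = 96.7 eV

96.7 eV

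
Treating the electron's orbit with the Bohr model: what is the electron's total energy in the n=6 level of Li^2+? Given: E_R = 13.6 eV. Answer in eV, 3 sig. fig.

E_n = −E_R·Z²/n² = −13.6 × 3²/6² = -3.40 eV

-3.40 eV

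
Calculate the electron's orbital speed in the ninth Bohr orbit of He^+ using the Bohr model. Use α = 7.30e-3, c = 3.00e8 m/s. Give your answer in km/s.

v_n = Zαc/n = 2 × 0.00730 × 3.00e8 / 9
    = 487 km/s

487 km/s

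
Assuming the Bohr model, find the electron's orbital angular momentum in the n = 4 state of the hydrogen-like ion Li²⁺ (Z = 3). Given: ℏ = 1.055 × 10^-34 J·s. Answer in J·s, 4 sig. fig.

4.220 × 10^-34 J·s

L_n = nℏ = 4 × 1.055 × 10^-34 = 4.220 × 10^-34 J·s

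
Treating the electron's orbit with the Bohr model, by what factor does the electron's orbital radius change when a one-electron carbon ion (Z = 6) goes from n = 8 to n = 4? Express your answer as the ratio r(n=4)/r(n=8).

r ∝ Z^-1 · n^2; with Z fixed, r ∝ n^2.
r(n=4)/r(n=8) = (4/8)^2 = 1/4

1/4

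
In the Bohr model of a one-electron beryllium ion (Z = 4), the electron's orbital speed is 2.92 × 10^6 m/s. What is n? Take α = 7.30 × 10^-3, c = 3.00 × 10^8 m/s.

v_n = Zαc/n ⇒ n = Zαc/v = 4 × 0.00730 × 3.00 × 10^8 / 2.92 × 10^6 ≈ 3.00
n = 3

3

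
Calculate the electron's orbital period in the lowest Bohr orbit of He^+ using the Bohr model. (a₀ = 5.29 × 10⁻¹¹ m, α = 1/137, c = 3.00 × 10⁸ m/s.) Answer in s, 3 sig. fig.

r = n²a₀/Z = 1²·5.29 × 10⁻¹¹/2 = 2.65 × 10⁻¹¹ m
v = Zαc/n = 2·0.00730·3.00 × 10⁸/1 = 4.38 × 10⁶ m/s
T = 2πr/v = 3.79 × 10⁻¹⁷ s

3.79 × 10⁻¹⁷ s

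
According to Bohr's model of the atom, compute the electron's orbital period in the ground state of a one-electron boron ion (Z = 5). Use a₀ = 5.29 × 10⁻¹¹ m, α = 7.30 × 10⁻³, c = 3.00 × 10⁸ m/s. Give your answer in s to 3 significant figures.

r = n²a₀/Z = 1²·5.29 × 10⁻¹¹/5 = 1.06 × 10⁻¹¹ m
v = Zαc/n = 5·0.00730·3.00 × 10⁸/1 = 1.09 × 10⁷ m/s
T = 2πr/v = 6.07 × 10⁻¹⁸ s

6.07 × 10⁻¹⁸ s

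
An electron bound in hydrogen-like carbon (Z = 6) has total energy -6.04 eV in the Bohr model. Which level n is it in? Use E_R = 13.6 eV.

E_n = −E_R Z²/n² ⇒ n² = E_R Z²/(−E_n) = 13.6 × 6² / 6.04 ≈ 81.06
n = 9

9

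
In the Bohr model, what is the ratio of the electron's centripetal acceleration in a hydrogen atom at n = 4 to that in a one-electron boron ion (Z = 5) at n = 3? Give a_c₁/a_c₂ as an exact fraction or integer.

81/32000

a_c ∝ Z^3 · n^-4
a_c₁/a_c₂ = (1/5)^3 · (4/3)^-4 = 81/32000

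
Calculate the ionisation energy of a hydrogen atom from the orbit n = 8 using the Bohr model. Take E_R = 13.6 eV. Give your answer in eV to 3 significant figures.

E_n = −E_R·Z²/n² = −13.6 × 1²/8² eV = -0.212 eV
Ionisation energy = −E_n = 0.212 eV

0.212 eV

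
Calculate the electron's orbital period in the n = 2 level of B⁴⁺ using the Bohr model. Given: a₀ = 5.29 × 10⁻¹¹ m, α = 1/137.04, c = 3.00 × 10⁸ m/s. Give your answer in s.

4.86 × 10⁻¹⁷ s

r = n²a₀/Z = 2²·5.29 × 10⁻¹¹/5 = 4.23 × 10⁻¹¹ m
v = Zαc/n = 5·0.00730·3.00 × 10⁸/2 = 5.47 × 10⁶ m/s
T = 2πr/v = 4.86 × 10⁻¹⁷ s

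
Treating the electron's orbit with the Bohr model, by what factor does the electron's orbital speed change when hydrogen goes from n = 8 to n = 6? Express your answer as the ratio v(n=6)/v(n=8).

v ∝ Z^1 · n^-1; with Z fixed, v ∝ n^-1.
v(n=6)/v(n=8) = (6/8)^-1 = 4/3

4/3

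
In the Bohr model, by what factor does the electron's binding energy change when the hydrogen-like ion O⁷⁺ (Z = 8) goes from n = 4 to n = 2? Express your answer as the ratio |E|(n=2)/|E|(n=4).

4

|E| ∝ Z^2 · n^-2; with Z fixed, |E| ∝ n^-2.
|E|(n=2)/|E|(n=4) = (2/4)^-2 = 4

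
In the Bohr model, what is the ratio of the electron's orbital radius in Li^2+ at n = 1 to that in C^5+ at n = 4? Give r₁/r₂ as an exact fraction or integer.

1/8

r ∝ Z^-1 · n^2
r₁/r₂ = (3/6)^-1 · (1/4)^2 = 1/8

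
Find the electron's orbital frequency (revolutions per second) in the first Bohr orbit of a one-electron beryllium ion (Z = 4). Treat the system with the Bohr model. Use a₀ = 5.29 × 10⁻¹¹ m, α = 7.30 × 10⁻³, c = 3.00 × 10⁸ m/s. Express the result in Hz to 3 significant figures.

r = n²a₀/Z = 1.32 × 10⁻¹¹ m, v = Zαc/n = 8.76 × 10⁶ m/s
f = v/(2πr) = 1.05 × 10¹⁷ Hz

1.05 × 10¹⁷ Hz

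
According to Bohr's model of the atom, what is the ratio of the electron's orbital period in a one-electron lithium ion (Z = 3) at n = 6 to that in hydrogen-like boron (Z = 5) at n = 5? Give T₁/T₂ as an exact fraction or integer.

24/5

T ∝ Z^-2 · n^3
T₁/T₂ = (3/5)^-2 · (6/5)^3 = 24/5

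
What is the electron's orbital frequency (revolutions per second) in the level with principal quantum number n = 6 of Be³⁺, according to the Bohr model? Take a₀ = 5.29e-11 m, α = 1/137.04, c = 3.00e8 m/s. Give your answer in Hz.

r = n²a₀/Z = 4.76e-10 m, v = Zαc/n = 1.46e6 m/s
f = v/(2πr) = 4.88e14 Hz

4.88e14 Hz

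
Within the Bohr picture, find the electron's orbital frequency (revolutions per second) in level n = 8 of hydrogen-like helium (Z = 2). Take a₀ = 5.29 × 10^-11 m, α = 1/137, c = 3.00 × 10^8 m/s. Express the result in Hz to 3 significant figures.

5.15 × 10^13 Hz

r = n²a₀/Z = 1.69 × 10^-9 m, v = Zαc/n = 5.47 × 10^5 m/s
f = v/(2πr) = 5.15 × 10^13 Hz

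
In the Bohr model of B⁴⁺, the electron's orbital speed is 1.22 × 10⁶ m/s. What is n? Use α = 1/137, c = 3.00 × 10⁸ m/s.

v_n = Zαc/n ⇒ n = Zαc/v = 5 × 0.00730 × 3.00 × 10⁸ / 1.22 × 10⁶ ≈ 8.97
n = 9

9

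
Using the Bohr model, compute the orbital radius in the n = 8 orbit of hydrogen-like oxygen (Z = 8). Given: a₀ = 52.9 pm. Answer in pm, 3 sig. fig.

r_n = n²a₀/Z = 8² × 52.9 / 8
    = 64 × 52.9 / 8 = 423 pm

423 pm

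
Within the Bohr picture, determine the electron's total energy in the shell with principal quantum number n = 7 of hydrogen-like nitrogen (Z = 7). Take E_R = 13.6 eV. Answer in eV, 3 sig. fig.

-13.6 eV

E_n = −E_R·Z²/n² = −13.6 × 7²/7² = -13.6 eV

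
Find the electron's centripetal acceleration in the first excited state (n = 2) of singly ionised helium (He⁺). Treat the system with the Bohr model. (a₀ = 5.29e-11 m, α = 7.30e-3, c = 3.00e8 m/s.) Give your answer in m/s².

r = n²a₀/Z = 1.06e-10 m, v = Zαc/n = 2.19e6 m/s
a = v²/r = (2.19e6)² / 1.06e-10 = 4.53e22 m/s²

4.53e22 m/s²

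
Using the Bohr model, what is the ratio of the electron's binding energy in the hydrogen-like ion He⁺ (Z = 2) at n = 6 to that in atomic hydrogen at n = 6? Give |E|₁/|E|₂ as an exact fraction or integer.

|E| ∝ Z^2 · n^-2
|E|₁/|E|₂ = (2/1)^2 · (6/6)^-2 = 4

4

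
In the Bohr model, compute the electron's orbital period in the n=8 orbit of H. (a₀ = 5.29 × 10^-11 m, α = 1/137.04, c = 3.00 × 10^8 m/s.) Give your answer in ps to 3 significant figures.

0.0777 ps

r = n²a₀/Z = 8²·5.29 × 10^-11/1 = 3.39 × 10^-9 m
v = Zαc/n = 1·0.00730·3.00 × 10^8/8 = 2.74 × 10^5 m/s
T = 2πr/v = 7.77 × 10^-14 s = 0.0777 ps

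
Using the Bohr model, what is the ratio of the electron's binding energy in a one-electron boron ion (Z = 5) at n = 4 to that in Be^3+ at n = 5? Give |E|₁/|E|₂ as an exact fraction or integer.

625/256

|E| ∝ Z^2 · n^-2
|E|₁/|E|₂ = (5/4)^2 · (4/5)^-2 = 625/256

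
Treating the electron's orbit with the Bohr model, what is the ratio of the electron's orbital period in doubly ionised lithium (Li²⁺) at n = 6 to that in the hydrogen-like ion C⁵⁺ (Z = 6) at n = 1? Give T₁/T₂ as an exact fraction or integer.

864

T ∝ Z^-2 · n^3
T₁/T₂ = (3/6)^-2 · (6/1)^3 = 864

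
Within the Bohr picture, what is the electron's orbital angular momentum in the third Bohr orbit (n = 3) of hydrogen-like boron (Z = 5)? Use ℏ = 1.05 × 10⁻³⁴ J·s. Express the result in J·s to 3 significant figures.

3.15 × 10⁻³⁴ J·s

L_n = nℏ = 3 × 1.05 × 10⁻³⁴ = 3.15 × 10⁻³⁴ J·s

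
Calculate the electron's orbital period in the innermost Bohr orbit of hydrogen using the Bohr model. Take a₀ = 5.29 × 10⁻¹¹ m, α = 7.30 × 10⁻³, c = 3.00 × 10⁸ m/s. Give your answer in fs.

r = n²a₀/Z = 1²·5.29 × 10⁻¹¹/1 = 5.29 × 10⁻¹¹ m
v = Zαc/n = 1·0.00730·3.00 × 10⁸/1 = 2.19 × 10⁶ m/s
T = 2πr/v = 1.52 × 10⁻¹⁶ s = 0.152 fs

0.152 fs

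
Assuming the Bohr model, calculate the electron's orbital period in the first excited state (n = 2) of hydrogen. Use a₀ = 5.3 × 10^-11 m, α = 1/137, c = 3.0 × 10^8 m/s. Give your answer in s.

r = n²a₀/Z = 2²·5.3 × 10^-11/1 = 2.1 × 10^-10 m
v = Zαc/n = 1·0.0073·3.0 × 10^8/2 = 1.1 × 10^6 m/s
T = 2πr/v = 1.2 × 10^-15 s

1.2 × 10^-15 s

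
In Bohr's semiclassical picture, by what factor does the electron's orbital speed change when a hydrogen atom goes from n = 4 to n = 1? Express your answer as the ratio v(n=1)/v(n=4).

v ∝ Z^1 · n^-1; with Z fixed, v ∝ n^-1.
v(n=1)/v(n=4) = (1/4)^-1 = 4

4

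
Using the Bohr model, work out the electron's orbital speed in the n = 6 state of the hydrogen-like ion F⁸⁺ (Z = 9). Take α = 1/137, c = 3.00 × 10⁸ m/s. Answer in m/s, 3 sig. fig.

v_n = Zαc/n = 9 × 0.00730 × 3.00 × 10⁸ / 6
    = 3.28 × 10⁶ m/s

3.28 × 10⁶ m/s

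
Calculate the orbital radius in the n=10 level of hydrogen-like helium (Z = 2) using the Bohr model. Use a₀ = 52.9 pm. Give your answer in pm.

2640 pm

r_n = n²a₀/Z = 10² × 52.9 / 2
    = 100 × 52.9 / 2 = 2640 pm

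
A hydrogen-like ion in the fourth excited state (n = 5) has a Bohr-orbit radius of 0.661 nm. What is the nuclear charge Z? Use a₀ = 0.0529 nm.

2

r_n = n²a₀/Z ⇒ Z = n²a₀/r = 5² × 0.0529 / 0.661 ≈ 2.00
Z = 2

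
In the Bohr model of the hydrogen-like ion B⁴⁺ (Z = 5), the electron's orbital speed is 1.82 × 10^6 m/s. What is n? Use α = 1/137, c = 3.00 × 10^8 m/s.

v_n = Zαc/n ⇒ n = Zαc/v = 5 × 0.00730 × 3.00 × 10^8 / 1.82 × 10^6 ≈ 6.02
n = 6

6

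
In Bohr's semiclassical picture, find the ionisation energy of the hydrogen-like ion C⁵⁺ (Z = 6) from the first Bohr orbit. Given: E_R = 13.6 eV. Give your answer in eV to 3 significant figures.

E_n = −E_R·Z²/n² = −13.6 × 6²/1² eV = -490 eV
Ionisation energy = −E_n = 490 eV

490 eV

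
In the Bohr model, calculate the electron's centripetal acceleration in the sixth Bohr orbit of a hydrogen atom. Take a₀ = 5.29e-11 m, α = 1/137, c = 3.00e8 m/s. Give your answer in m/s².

6.99e19 m/s²

r = n²a₀/Z = 1.90e-9 m, v = Zαc/n = 3.65e5 m/s
a = v²/r = (3.65e5)² / 1.90e-9 = 6.99e19 m/s²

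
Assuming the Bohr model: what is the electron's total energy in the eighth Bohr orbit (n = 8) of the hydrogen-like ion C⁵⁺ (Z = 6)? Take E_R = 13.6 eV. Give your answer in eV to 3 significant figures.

E_n = −E_R·Z²/n² = −13.6 × 6²/8² = -7.65 eV

-7.65 eV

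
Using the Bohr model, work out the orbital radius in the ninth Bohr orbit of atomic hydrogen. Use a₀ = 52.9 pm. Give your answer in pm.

r_n = n²a₀/Z = 9² × 52.9 / 1
    = 81 × 52.9 / 1 = 4280 pm

4280 pm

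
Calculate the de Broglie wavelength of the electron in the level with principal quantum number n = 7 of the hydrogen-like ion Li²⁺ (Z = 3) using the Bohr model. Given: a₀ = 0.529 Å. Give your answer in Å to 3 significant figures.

The Bohr quantisation condition is nλ = 2πr_n.
r_n = n²a₀/Z = 8.64 Å
λ = 2πr_n/n = 2π·8.64/7 = 7.76 Å

7.76 Å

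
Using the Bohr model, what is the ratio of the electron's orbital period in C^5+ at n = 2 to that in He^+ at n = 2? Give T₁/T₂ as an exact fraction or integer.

T ∝ Z^-2 · n^3
T₁/T₂ = (6/2)^-2 · (2/2)^3 = 1/9

1/9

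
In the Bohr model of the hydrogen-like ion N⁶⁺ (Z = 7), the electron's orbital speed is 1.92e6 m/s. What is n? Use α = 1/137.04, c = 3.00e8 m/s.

v_n = Zαc/n ⇒ n = Zαc/v = 7 × 0.00730 × 3.00e8 / 1.92e6 ≈ 7.98
n = 8

8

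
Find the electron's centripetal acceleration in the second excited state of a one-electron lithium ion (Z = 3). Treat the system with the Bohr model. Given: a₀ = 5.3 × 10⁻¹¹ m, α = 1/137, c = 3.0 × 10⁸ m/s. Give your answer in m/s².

r = n²a₀/Z = 1.6 × 10⁻¹⁰ m, v = Zαc/n = 2.2 × 10⁶ m/s
a = v²/r = (2.2 × 10⁶)² / 1.6 × 10⁻¹⁰ = 3.0 × 10²² m/s²

3.0 × 10²² m/s²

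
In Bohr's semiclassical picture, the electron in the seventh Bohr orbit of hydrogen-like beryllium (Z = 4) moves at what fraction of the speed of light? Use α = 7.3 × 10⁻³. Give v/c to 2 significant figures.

v_n = Zαc/n, so v/c = Zα/n = 4 × 0.0073 / 7 = 0.0042

0.0042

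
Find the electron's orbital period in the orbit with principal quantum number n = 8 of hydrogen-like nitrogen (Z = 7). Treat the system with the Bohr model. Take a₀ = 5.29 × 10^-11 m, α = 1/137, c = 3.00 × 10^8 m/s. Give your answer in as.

1590 as

r = n²a₀/Z = 8²·5.29 × 10^-11/7 = 4.84 × 10^-10 m
v = Zαc/n = 7·0.00730·3.00 × 10^8/8 = 1.92 × 10^6 m/s
T = 2πr/v = 1.59 × 10^-15 s = 1590 as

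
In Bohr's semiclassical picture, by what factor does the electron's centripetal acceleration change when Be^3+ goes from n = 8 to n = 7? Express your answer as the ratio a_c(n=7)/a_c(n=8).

a_c ∝ Z^3 · n^-4; with Z fixed, a_c ∝ n^-4.
a_c(n=7)/a_c(n=8) = (7/8)^-4 = 4096/2401

4096/2401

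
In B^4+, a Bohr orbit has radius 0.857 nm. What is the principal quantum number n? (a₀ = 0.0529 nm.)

9

r_n = n²a₀/Z ⇒ n² = rZ/a₀ = 0.857 × 5 / 0.0529 ≈ 81.00
n = 9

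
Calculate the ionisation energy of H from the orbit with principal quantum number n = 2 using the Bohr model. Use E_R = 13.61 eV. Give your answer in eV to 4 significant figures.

3.402 eV

E_n = −E_R·Z²/n² = −13.61 × 1²/2² eV = -3.402 eV
Ionisation energy = −E_n = 3.402 eV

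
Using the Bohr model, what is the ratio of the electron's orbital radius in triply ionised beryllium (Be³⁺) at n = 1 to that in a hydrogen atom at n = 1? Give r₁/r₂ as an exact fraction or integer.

r ∝ Z^-1 · n^2
r₁/r₂ = (4/1)^-1 · (1/1)^2 = 1/4

1/4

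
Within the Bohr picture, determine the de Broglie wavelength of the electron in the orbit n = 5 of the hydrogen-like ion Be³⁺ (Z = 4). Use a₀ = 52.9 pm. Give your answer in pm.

The Bohr quantisation condition is nλ = 2πr_n.
r_n = n²a₀/Z = 331 pm
λ = 2πr_n/n = 2π·331/5 = 415 pm

415 pm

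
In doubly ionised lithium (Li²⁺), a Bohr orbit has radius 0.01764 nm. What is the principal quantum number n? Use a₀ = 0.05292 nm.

r_n = n²a₀/Z ⇒ n² = rZ/a₀ = 0.01764 × 3 / 0.05292 ≈ 1.00
n = 1

1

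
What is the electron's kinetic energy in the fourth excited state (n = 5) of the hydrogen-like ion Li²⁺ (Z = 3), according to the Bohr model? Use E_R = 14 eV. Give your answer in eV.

For a Coulomb orbit the virial theorem gives K = −E_n.
E_n = −E_R·Z²/n², so K = E_R·Z²/n² = 14 × 3²/5² = 5.0 eV

5.0 eV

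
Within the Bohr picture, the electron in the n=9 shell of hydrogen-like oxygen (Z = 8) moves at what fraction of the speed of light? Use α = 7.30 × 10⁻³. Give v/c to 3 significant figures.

0.00649

v_n = Zαc/n, so v/c = Zα/n = 8 × 0.00730 / 9 = 0.00649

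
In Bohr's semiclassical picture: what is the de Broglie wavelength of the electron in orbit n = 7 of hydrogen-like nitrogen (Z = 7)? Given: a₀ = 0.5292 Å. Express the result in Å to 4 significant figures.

3.325 Å

The Bohr quantisation condition is nλ = 2πr_n.
r_n = n²a₀/Z = 3.704 Å
λ = 2πr_n/n = 2π·3.704/7 = 3.325 Å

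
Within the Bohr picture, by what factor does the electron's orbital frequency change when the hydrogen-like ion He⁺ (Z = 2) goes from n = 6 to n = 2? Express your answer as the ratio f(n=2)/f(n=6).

27

f ∝ Z^2 · n^-3; with Z fixed, f ∝ n^-3.
f(n=2)/f(n=6) = (2/6)^-3 = 27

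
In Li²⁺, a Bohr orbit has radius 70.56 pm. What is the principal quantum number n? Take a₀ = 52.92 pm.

r_n = n²a₀/Z ⇒ n² = rZ/a₀ = 70.56 × 3 / 52.92 ≈ 4.00
n = 2

2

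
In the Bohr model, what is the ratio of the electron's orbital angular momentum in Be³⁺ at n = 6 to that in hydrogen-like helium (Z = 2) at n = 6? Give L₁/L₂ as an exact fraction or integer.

1

L = nℏ is independent of Z.
L₁/L₂ = n₁/n₂ = 6/6 = 1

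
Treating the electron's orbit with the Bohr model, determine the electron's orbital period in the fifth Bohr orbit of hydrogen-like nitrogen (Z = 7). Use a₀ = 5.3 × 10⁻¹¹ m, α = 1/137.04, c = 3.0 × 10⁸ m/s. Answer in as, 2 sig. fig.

390 as

r = n²a₀/Z = 5²·5.3 × 10⁻¹¹/7 = 1.9 × 10⁻¹⁰ m
v = Zαc/n = 7·0.0073·3.0 × 10⁸/5 = 3.1 × 10⁶ m/s
T = 2πr/v = 3.9 × 10⁻¹⁶ s = 390 as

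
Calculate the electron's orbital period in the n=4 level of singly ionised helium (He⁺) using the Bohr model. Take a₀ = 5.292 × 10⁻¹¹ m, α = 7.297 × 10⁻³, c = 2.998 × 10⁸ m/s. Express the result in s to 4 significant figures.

2.432 × 10⁻¹⁵ s

r = n²a₀/Z = 4²·5.292 × 10⁻¹¹/2 = 4.234 × 10⁻¹⁰ m
v = Zαc/n = 2·0.007297·2.998 × 10⁸/4 = 1.094 × 10⁶ m/s
T = 2πr/v = 2.432 × 10⁻¹⁵ s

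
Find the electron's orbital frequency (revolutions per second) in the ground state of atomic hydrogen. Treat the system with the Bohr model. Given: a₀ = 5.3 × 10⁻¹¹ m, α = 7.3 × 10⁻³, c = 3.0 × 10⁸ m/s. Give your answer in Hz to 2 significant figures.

r = n²a₀/Z = 5.3 × 10⁻¹¹ m, v = Zαc/n = 2.2 × 10⁶ m/s
f = v/(2πr) = 6.6 × 10¹⁵ Hz

6.6 × 10¹⁵ Hz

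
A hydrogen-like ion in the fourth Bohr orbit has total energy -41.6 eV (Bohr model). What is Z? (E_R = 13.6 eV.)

7

E_n = −E_R Z²/n² ⇒ Z² = −E_n n²/E_R = 41.6 × 4² / 13.6 ≈ 48.94
Z = 7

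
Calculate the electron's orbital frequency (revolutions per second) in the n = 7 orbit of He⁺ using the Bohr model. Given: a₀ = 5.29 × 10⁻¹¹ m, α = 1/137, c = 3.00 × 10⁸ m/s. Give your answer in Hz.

r = n²a₀/Z = 1.30 × 10⁻⁹ m, v = Zαc/n = 6.26 × 10⁵ m/s
f = v/(2πr) = 7.68 × 10¹³ Hz

7.68 × 10¹³ Hz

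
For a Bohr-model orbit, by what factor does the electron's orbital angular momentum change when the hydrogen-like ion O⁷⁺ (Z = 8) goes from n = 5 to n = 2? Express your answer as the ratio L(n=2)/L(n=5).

L = nℏ depends only on n, so L ∝ n.
L(n=2)/L(n=5) = (2/5)^1 = 2/5

2/5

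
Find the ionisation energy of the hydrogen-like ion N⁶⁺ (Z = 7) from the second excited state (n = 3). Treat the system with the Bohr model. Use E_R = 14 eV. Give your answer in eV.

76 eV

E_n = −E_R·Z²/n² = −14 × 7²/3² eV = -76 eV
Ionisation energy = −E_n = 76 eV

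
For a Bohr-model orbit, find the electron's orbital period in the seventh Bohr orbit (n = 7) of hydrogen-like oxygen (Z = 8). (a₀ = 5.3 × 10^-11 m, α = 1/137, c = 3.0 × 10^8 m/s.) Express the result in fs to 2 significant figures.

0.82 fs

r = n²a₀/Z = 7²·5.3 × 10^-11/8 = 3.2 × 10^-10 m
v = Zαc/n = 8·0.0073·3.0 × 10^8/7 = 2.5 × 10^6 m/s
T = 2πr/v = 8.2 × 10^-16 s = 0.82 fs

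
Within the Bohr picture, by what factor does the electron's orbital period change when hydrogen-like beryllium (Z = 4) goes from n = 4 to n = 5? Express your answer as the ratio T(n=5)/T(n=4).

125/64

T ∝ Z^-2 · n^3; with Z fixed, T ∝ n^3.
T(n=5)/T(n=4) = (5/4)^3 = 125/64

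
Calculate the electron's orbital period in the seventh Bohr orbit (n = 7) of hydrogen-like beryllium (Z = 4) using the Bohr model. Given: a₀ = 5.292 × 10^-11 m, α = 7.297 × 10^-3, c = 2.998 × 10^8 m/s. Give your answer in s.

r = n²a₀/Z = 7²·5.292 × 10^-11/4 = 6.483 × 10^-10 m
v = Zαc/n = 4·0.007297·2.998 × 10^8/7 = 1.250 × 10^6 m/s
T = 2πr/v = 3.258 × 10^-15 s

3.258 × 10^-15 s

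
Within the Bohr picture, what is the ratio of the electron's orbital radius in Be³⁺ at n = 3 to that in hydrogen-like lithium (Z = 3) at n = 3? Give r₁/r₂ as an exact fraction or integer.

3/4

r ∝ Z^-1 · n^2
r₁/r₂ = (4/3)^-1 · (3/3)^2 = 3/4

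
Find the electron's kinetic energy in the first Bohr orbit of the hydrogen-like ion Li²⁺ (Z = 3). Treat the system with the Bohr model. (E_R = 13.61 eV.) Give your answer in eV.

122.5 eV

For a Coulomb orbit the virial theorem gives K = −E_n.
E_n = −E_R·Z²/n², so K = E_R·Z²/n² = 13.61 × 3²/1² = 122.5 eV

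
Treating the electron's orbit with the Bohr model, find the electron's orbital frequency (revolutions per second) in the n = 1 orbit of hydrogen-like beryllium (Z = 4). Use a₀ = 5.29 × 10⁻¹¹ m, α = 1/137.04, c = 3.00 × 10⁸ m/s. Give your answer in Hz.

1.05 × 10¹⁷ Hz

r = n²a₀/Z = 1.32 × 10⁻¹¹ m, v = Zαc/n = 8.76 × 10⁶ m/s
f = v/(2πr) = 1.05 × 10¹⁷ Hz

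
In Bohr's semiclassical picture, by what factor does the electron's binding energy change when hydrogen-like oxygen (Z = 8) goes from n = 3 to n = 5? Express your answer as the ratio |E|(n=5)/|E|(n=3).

|E| ∝ Z^2 · n^-2; with Z fixed, |E| ∝ n^-2.
|E|(n=5)/|E|(n=3) = (5/3)^-2 = 9/25

9/25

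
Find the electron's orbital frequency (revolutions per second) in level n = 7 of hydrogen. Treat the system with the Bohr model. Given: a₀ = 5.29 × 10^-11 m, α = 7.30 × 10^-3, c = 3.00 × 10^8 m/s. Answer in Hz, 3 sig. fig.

r = n²a₀/Z = 2.59 × 10^-9 m, v = Zαc/n = 3.13 × 10^5 m/s
f = v/(2πr) = 1.92 × 10^13 Hz

1.92 × 10^13 Hz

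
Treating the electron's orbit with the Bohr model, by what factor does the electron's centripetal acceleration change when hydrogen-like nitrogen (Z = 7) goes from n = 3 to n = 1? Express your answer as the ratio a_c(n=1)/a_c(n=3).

a_c ∝ Z^3 · n^-4; with Z fixed, a_c ∝ n^-4.
a_c(n=1)/a_c(n=3) = (1/3)^-4 = 81

81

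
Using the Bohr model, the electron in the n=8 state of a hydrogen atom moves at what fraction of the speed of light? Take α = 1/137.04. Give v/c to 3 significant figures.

0.000912

v_n = Zαc/n, so v/c = Zα/n = 1 × 0.00730 / 8 = 0.000912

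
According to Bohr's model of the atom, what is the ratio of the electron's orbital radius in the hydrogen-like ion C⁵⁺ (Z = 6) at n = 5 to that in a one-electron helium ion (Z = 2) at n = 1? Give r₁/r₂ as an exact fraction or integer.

25/3

r ∝ Z^-1 · n^2
r₁/r₂ = (6/2)^-1 · (5/1)^2 = 25/3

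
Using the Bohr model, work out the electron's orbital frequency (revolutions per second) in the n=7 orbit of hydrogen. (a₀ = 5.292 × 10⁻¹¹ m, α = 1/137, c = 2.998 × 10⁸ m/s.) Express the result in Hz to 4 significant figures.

r = n²a₀/Z = 2.593 × 10⁻⁹ m, v = Zαc/n = 3.126 × 10⁵ m/s
f = v/(2πr) = 1.919 × 10¹³ Hz

1.919 × 10¹³ Hz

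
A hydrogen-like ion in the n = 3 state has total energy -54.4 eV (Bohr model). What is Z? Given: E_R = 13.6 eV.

E_n = −E_R Z²/n² ⇒ Z² = −E_n n²/E_R = 54.4 × 3² / 13.6 ≈ 36.00
Z = 6

6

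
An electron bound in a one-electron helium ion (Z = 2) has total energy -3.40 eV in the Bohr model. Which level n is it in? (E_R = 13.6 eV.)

E_n = −E_R Z²/n² ⇒ n² = E_R Z²/(−E_n) = 13.6 × 2² / 3.40 ≈ 16.00
n = 4

4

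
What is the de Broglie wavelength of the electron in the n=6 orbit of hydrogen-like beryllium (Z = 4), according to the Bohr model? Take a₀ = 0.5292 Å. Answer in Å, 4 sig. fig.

4.988 Å

The Bohr quantisation condition is nλ = 2πr_n.
r_n = n²a₀/Z = 4.763 Å
λ = 2πr_n/n = 2π·4.763/6 = 4.988 Å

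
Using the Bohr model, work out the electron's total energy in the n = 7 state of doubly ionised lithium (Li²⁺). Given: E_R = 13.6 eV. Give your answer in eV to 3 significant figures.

-2.50 eV

E_n = −E_R·Z²/n² = −13.6 × 3²/7² = -2.50 eV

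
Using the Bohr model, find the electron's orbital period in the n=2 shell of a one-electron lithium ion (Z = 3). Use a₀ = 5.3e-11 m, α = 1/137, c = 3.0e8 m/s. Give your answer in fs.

0.14 fs

r = n²a₀/Z = 2²·5.3e-11/3 = 7.1e-11 m
v = Zαc/n = 3·0.0073·3.0e8/2 = 3.3e6 m/s
T = 2πr/v = 1.4e-16 s = 0.14 fs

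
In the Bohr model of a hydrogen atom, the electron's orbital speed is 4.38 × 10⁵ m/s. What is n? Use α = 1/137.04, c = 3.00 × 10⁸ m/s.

v_n = Zαc/n ⇒ n = Zαc/v = 1 × 0.00730 × 3.00 × 10⁸ / 4.38 × 10⁵ ≈ 5.00
n = 5

5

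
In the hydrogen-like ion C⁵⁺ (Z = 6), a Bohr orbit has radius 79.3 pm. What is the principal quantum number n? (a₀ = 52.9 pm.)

r_n = n²a₀/Z ⇒ n² = rZ/a₀ = 79.3 × 6 / 52.9 ≈ 8.99
n = 3

3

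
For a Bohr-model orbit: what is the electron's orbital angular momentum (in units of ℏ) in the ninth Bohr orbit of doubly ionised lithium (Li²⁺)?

9

L_n = nℏ, so L/ℏ = n = 9.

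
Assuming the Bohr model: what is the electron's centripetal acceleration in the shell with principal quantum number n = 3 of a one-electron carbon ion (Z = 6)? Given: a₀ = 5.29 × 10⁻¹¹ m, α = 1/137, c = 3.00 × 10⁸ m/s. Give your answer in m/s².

r = n²a₀/Z = 7.94 × 10⁻¹¹ m, v = Zαc/n = 4.38 × 10⁶ m/s
a = v²/r = (4.38 × 10⁶)² / 7.94 × 10⁻¹¹ = 2.42 × 10²³ m/s²

2.42 × 10²³ m/s²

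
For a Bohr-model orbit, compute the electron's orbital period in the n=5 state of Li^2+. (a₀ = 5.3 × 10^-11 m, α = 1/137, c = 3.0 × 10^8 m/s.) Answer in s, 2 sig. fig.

2.1 × 10^-15 s

r = n²a₀/Z = 5²·5.3 × 10^-11/3 = 4.4 × 10^-10 m
v = Zαc/n = 3·0.0073·3.0 × 10^8/5 = 1.3 × 10^6 m/s
T = 2πr/v = 2.1 × 10^-15 s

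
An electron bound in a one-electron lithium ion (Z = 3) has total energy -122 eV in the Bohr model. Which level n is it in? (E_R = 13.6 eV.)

E_n = −E_R Z²/n² ⇒ n² = E_R Z²/(−E_n) = 13.6 × 3² / 122 ≈ 1.00
n = 1

1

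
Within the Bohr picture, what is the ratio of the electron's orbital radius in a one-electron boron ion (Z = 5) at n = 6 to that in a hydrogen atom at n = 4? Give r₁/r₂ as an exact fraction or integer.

9/20

r ∝ Z^-1 · n^2
r₁/r₂ = (5/1)^-1 · (6/4)^2 = 9/20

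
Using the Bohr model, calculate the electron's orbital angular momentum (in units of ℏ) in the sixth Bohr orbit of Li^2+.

6

L_n = nℏ, so L/ℏ = n = 6.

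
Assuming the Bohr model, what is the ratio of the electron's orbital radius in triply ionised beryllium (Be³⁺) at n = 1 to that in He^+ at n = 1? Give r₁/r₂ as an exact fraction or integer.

1/2

r ∝ Z^-1 · n^2
r₁/r₂ = (4/2)^-1 · (1/1)^2 = 1/2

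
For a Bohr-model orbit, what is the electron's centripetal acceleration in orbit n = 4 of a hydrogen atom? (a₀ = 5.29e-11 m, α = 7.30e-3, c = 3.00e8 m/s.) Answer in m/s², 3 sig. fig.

r = n²a₀/Z = 8.46e-10 m, v = Zαc/n = 5.47e5 m/s
a = v²/r = (5.47e5)² / 8.46e-10 = 3.54e20 m/s²

3.54e20 m/s²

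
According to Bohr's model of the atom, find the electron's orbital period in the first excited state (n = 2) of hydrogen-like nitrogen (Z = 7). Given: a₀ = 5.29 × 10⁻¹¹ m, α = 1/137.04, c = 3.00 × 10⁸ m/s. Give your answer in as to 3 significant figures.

24.8 as

r = n²a₀/Z = 2²·5.29 × 10⁻¹¹/7 = 3.02 × 10⁻¹¹ m
v = Zαc/n = 7·0.00730·3.00 × 10⁸/2 = 7.66 × 10⁶ m/s
T = 2πr/v = 2.48 × 10⁻¹⁷ s = 24.8 as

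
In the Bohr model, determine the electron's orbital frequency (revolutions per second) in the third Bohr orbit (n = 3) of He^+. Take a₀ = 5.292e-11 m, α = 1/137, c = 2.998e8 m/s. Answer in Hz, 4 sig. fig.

r = n²a₀/Z = 2.381e-10 m, v = Zαc/n = 1.459e6 m/s
f = v/(2πr) = 9.750e14 Hz

9.750e14 Hz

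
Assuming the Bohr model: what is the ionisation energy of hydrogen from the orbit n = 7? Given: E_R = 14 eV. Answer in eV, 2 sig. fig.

E_n = −E_R·Z²/n² = −14 × 1²/7² eV = -0.29 eV
Ionisation energy = −E_n = 0.29 eV

0.29 eV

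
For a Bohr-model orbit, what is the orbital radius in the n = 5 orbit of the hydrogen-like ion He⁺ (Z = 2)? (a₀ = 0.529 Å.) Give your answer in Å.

r_n = n²a₀/Z = 5² × 0.529 / 2
    = 25 × 0.529 / 2 = 6.61 Å

6.61 Å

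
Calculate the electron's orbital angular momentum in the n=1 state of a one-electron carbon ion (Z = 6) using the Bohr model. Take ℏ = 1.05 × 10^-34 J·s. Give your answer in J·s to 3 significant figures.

1.05 × 10^-34 J·s

L_n = nℏ = 1 × 1.05 × 10^-34 = 1.05 × 10^-34 J·s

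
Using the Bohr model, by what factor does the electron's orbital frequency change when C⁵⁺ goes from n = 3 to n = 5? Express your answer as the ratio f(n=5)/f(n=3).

f ∝ Z^2 · n^-3; with Z fixed, f ∝ n^-3.
f(n=5)/f(n=3) = (5/3)^-3 = 27/125

27/125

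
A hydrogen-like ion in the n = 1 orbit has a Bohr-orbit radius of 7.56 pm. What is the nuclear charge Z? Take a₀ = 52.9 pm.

7

r_n = n²a₀/Z ⇒ Z = n²a₀/r = 1² × 52.9 / 7.56 ≈ 7.00
Z = 7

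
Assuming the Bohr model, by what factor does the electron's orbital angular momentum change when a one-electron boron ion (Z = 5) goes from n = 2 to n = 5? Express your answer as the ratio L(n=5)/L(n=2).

L = nℏ depends only on n, so L ∝ n.
L(n=5)/L(n=2) = (5/2)^1 = 5/2

5/2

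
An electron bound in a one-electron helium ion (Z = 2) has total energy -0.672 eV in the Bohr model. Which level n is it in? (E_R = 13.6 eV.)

E_n = −E_R Z²/n² ⇒ n² = E_R Z²/(−E_n) = 13.6 × 2² / 0.672 ≈ 80.95
n = 9

9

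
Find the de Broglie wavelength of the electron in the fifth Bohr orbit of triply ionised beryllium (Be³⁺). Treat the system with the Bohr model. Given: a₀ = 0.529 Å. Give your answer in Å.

4.15 Å

The Bohr quantisation condition is nλ = 2πr_n.
r_n = n²a₀/Z = 3.31 Å
λ = 2πr_n/n = 2π·3.31/5 = 4.15 Å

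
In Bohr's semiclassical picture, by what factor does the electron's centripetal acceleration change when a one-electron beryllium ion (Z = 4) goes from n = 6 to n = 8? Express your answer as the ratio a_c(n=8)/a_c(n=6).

a_c ∝ Z^3 · n^-4; with Z fixed, a_c ∝ n^-4.
a_c(n=8)/a_c(n=6) = (8/6)^-4 = 81/256

81/256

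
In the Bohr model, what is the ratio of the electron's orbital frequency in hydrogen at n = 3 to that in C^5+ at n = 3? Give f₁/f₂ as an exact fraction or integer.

1/36

f ∝ Z^2 · n^-3
f₁/f₂ = (1/6)^2 · (3/3)^-3 = 1/36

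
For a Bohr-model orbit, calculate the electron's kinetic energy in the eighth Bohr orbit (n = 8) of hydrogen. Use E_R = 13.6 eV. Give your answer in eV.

For a Coulomb orbit the virial theorem gives K = −E_n.
E_n = −E_R·Z²/n², so K = E_R·Z²/n² = 13.6 × 1²/8² = 0.212 eV

0.212 eV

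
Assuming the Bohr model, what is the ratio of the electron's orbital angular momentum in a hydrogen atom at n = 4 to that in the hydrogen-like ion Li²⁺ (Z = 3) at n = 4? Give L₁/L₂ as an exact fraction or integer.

1

L = nℏ is independent of Z.
L₁/L₂ = n₁/n₂ = 4/4 = 1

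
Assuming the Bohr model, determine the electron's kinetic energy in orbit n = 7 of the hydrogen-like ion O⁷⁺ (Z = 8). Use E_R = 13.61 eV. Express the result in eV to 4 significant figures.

17.78 eV

For a Coulomb orbit the virial theorem gives K = −E_n.
E_n = −E_R·Z²/n², so K = E_R·Z²/n² = 13.61 × 8²/7² = 17.78 eV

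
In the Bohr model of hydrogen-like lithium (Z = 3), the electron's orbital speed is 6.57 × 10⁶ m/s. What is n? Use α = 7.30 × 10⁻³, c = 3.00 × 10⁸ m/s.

v_n = Zαc/n ⇒ n = Zαc/v = 3 × 0.00730 × 3.00 × 10⁸ / 6.57 × 10⁶ ≈ 1.00
n = 1

1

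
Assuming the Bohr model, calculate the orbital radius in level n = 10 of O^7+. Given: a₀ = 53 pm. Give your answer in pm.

660 pm

r_n = n²a₀/Z = 10² × 53 / 8
    = 100 × 53 / 8 = 660 pm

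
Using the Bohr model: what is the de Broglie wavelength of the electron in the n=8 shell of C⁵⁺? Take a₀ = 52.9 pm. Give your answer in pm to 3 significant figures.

The Bohr quantisation condition is nλ = 2πr_n.
r_n = n²a₀/Z = 564 pm
λ = 2πr_n/n = 2π·564/8 = 443 pm

443 pm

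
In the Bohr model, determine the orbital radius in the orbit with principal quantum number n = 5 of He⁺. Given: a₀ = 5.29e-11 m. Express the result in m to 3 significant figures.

6.61e-10 m

r_n = n²a₀/Z = 5² × 5.29e-11 / 2
    = 25 × 5.29e-11 / 2 = 6.61e-10 m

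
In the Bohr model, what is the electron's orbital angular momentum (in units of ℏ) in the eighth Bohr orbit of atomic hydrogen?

8

L_n = nℏ, so L/ℏ = n = 8.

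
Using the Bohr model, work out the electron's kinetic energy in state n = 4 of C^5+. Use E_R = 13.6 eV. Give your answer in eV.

For a Coulomb orbit the virial theorem gives K = −E_n.
E_n = −E_R·Z²/n², so K = E_R·Z²/n² = 13.6 × 6²/4² = 30.6 eV

30.6 eV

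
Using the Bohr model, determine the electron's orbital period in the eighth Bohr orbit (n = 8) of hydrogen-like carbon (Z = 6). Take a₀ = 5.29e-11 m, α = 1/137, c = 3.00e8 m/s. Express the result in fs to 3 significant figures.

2.16 fs

r = n²a₀/Z = 8²·5.29e-11/6 = 5.64e-10 m
v = Zαc/n = 6·0.00730·3.00e8/8 = 1.64e6 m/s
T = 2πr/v = 2.16e-15 s = 2.16 fs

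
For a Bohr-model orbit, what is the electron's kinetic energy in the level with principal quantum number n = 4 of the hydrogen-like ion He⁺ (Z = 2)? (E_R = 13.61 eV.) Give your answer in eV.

3.402 eV

For a Coulomb orbit the virial theorem gives K = −E_n.
E_n = −E_R·Z²/n², so K = E_R·Z²/n² = 13.61 × 2²/4² = 3.402 eV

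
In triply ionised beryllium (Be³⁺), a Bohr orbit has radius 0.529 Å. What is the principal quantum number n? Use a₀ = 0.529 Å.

2

r_n = n²a₀/Z ⇒ n² = rZ/a₀ = 0.529 × 4 / 0.529 ≈ 4.00
n = 2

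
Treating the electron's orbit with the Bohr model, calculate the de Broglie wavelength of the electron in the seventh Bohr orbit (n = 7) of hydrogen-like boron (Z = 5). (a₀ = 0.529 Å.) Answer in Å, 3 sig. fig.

4.65 Å

The Bohr quantisation condition is nλ = 2πr_n.
r_n = n²a₀/Z = 5.18 Å
λ = 2πr_n/n = 2π·5.18/7 = 4.65 Å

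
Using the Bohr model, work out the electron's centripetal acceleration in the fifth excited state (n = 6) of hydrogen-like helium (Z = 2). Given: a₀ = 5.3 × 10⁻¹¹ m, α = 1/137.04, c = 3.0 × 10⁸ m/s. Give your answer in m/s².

r = n²a₀/Z = 9.5 × 10⁻¹⁰ m, v = Zαc/n = 7.3 × 10⁵ m/s
a = v²/r = (7.3 × 10⁵)² / 9.5 × 10⁻¹⁰ = 5.6 × 10²⁰ m/s²

5.6 × 10²⁰ m/s²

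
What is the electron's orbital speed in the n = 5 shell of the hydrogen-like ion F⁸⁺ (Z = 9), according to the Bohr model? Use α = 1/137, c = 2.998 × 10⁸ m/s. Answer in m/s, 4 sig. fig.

v_n = Zαc/n = 9 × 0.007299 × 2.998 × 10⁸ / 5
    = 3.939 × 10⁶ m/s

3.939 × 10⁶ m/s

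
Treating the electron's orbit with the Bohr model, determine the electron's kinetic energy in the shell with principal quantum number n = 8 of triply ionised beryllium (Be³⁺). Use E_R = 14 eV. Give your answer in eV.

For a Coulomb orbit the virial theorem gives K = −E_n.
E_n = −E_R·Z²/n², so K = E_R·Z²/n² = 14 × 4²/8² = 3.5 eV

3.5 eV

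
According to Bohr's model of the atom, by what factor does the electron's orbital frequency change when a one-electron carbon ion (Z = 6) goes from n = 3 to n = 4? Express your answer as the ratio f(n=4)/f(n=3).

27/64

f ∝ Z^2 · n^-3; with Z fixed, f ∝ n^-3.
f(n=4)/f(n=3) = (4/3)^-3 = 27/64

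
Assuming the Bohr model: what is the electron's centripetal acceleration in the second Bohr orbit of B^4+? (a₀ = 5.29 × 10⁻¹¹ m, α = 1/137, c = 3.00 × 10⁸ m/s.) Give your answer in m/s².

7.08 × 10²³ m/s²

r = n²a₀/Z = 4.23 × 10⁻¹¹ m, v = Zαc/n = 5.47 × 10⁶ m/s
a = v²/r = (5.47 × 10⁶)² / 4.23 × 10⁻¹¹ = 7.08 × 10²³ m/s²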